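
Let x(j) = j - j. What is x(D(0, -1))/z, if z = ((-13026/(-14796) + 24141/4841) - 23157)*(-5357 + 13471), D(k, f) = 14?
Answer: 0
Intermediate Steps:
x(j) = 0
z = -1121257625620325/5968953 (z = ((-13026*(-1/14796) + 24141*(1/4841)) - 23157)*8114 = ((2171/2466 + 24141/4841) - 23157)*8114 = (70041517/11937906 - 23157)*8114 = -276376047725/11937906*8114 = -1121257625620325/5968953 ≈ -1.8785e+8)
x(D(0, -1))/z = 0/(-1121257625620325/5968953) = 0*(-5968953/1121257625620325) = 0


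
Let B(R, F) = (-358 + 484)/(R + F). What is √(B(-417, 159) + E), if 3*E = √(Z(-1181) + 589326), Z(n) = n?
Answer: √(-8127 + 5547*√588145)/129 ≈ 15.973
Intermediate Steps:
E = √588145/3 (E = √(-1181 + 589326)/3 = √588145/3 ≈ 255.64)
B(R, F) = 126/(F + R)
√(B(-417, 159) + E) = √(126/(159 - 417) + √588145/3) = √(126/(-258) + √588145/3) = √(126*(-1/258) + √588145/3) = √(-21/43 + √588145/3)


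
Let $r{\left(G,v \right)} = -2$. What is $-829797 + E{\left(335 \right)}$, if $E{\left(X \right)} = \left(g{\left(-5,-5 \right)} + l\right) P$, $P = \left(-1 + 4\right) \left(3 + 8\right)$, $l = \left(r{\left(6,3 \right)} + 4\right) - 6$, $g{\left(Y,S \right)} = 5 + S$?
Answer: $-829929$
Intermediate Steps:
$l = -4$ ($l = \left(-2 + 4\right) - 6 = 2 - 6 = -4$)
$P = 33$ ($P = 3 \cdot 11 = 33$)
$E{\left(X \right)} = -132$ ($E{\left(X \right)} = \left(\left(5 - 5\right) - 4\right) 33 = \left(0 - 4\right) 33 = \left(-4\right) 33 = -132$)
$-829797 + E{\left(335 \right)} = -829797 - 132 = -829929$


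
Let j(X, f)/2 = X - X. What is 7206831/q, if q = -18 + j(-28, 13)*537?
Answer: -800759/2 ≈ -4.0038e+5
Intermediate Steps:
j(X, f) = 0 (j(X, f) = 2*(X - X) = 2*0 = 0)
q = -18 (q = -18 + 0*537 = -18 + 0 = -18)
7206831/q = 7206831/(-18) = 7206831*(-1/18) = -800759/2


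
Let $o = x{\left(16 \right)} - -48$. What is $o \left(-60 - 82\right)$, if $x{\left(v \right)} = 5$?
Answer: $-7526$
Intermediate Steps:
$o = 53$ ($o = 5 - -48 = 5 + 48 = 53$)
$o \left(-60 - 82\right) = 53 \left(-60 - 82\right) = 53 \left(-142\right) = -7526$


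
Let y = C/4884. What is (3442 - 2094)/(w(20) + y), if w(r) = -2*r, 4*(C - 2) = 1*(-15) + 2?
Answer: -26334528/781445 ≈ -33.700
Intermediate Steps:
C = -5/4 (C = 2 + (1*(-15) + 2)/4 = 2 + (-15 + 2)/4 = 2 + (¼)*(-13) = 2 - 13/4 = -5/4 ≈ -1.2500)
y = -5/19536 (y = -5/4/4884 = -5/4*1/4884 = -5/19536 ≈ -0.00025594)
(3442 - 2094)/(w(20) + y) = (3442 - 2094)/(-2*20 - 5/19536) = 1348/(-40 - 5/19536) = 1348/(-781445/19536) = 1348*(-19536/781445) = -26334528/781445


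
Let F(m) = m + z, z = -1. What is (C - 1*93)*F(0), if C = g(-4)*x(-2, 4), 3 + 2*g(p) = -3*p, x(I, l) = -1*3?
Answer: 213/2 ≈ 106.50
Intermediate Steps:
x(I, l) = -3
g(p) = -3/2 - 3*p/2 (g(p) = -3/2 + (-3*p)/2 = -3/2 - 3*p/2)
F(m) = -1 + m (F(m) = m - 1 = -1 + m)
C = -27/2 (C = (-3/2 - 3/2*(-4))*(-3) = (-3/2 + 6)*(-3) = (9/2)*(-3) = -27/2 ≈ -13.500)
(C - 1*93)*F(0) = (-27/2 - 1*93)*(-1 + 0) = (-27/2 - 93)*(-1) = -213/2*(-1) = 213/2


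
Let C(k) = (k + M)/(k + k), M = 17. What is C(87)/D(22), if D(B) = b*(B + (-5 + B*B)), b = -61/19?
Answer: -988/2658807 ≈ -0.00037160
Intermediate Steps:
b = -61/19 (b = -61*1/19 = -61/19 ≈ -3.2105)
C(k) = (17 + k)/(2*k) (C(k) = (k + 17)/(k + k) = (17 + k)/((2*k)) = (17 + k)*(1/(2*k)) = (17 + k)/(2*k))
D(B) = 305/19 - 61*B/19 - 61*B**2/19 (D(B) = -61*(B + (-5 + B*B))/19 = -61*(B + (-5 + B**2))/19 = -61*(-5 + B + B**2)/19 = 305/19 - 61*B/19 - 61*B**2/19)
C(87)/D(22) = ((1/2)*(17 + 87)/87)/(305/19 - 61/19*22 - 61/19*22**2) = ((1/2)*(1/87)*104)/(305/19 - 1342/19 - 61/19*484) = 52/(87*(305/19 - 1342/19 - 29524/19)) = 52/(87*(-30561/19)) = (52/87)*(-19/30561) = -988/2658807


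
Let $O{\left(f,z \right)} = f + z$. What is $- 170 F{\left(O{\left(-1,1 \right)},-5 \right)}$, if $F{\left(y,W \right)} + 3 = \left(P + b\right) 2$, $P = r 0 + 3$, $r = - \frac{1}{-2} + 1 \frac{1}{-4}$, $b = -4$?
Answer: $850$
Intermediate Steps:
$r = \frac{1}{4}$ ($r = \left(-1\right) \left(- \frac{1}{2}\right) + 1 \left(- \frac{1}{4}\right) = \frac{1}{2} - \frac{1}{4} = \frac{1}{4} \approx 0.25$)
$P = 3$ ($P = \frac{1}{4} \cdot 0 + 3 = 0 + 3 = 3$)
$F{\left(y,W \right)} = -5$ ($F{\left(y,W \right)} = -3 + \left(3 - 4\right) 2 = -3 - 2 = -5$)
$- 170 F{\left(O{\left(-1,1 \right)},-5 \right)} = \left(-170\right) \left(-5\right) = 850$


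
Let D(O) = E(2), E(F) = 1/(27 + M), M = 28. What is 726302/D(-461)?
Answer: 39946610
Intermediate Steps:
E(F) = 1/55 (E(F) = 1/(27 + 28) = 1/55)
D(O) = 1/55
726302/D(-461) = 726302/(1/55) = 726302*55 = 39946610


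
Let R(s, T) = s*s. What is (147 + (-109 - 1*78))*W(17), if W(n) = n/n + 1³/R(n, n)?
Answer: -11600/289 ≈ -40.138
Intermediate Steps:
R(s, T) = s²
W(n) = 1 + n⁻² (W(n) = n/n + 1³/(n²) = 1 + 1/n² = 1 + n⁻²)
(147 + (-109 - 1*78))*W(17) = (147 + (-109 - 1*78))*(1 + 17⁻²) = (147 + (-109 - 78))*(1 + 1/289) = (147 - 187)*(290/289) = -40*290/289 = -11600/289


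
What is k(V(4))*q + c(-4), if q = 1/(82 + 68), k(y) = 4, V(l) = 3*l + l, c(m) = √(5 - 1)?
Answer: 152/75 ≈ 2.0267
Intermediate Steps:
c(m) = 2 (c(m) = √4 = 2)
V(l) = 4*l
q = 1/150 ≈ 0.0066667
k(V(4))*q + c(-4) = 4*(1/150) + 2 = 2/75 + 2 = 152/75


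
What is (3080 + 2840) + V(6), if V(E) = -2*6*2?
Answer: 5896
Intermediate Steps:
V(E) = -24 (V(E) = -12*2 = -24)
(3080 + 2840) + V(6) = (3080 + 2840) - 24 = 5920 - 24 = 5896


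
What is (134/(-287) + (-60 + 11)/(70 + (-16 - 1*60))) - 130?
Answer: -210601/1722 ≈ -122.30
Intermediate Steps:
(134/(-287) + (-60 + 11)/(70 + (-16 - 1*60))) - 130 = (134*(-1/287) - 49/(70 + (-16 - 60))) - 130 = (-134/287 - 49/(70 - 76)) - 130 = (-134/287 - 49/(-6)) - 130 = (-134/287 - 49*(-⅙)) - 130 = (-134/287 + 49/6) - 130 = 13259/1722 - 130 = -210601/1722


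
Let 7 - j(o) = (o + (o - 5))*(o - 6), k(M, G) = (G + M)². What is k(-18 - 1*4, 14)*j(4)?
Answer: 832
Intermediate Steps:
j(o) = 7 - (-6 + o)*(-5 + 2*o) (j(o) = 7 - (o + (o - 5))*(o - 6) = 7 - (o + (-5 + o))*(-6 + o) = 7 - (-5 + 2*o)*(-6 + o) = 7 - (-6 + o)*(-5 + 2*o))
k(-18 - 1*4, 14)*j(4) = (14 + (-18 - 1*4))²*(-23 - 2*4² + 17*4) = (14 + (-18 - 4))²*(-23 - 2*16 + 68) = (14 - 22)²*(-23 - 32 + 68) = (-8)²*13 = 64*13 = 832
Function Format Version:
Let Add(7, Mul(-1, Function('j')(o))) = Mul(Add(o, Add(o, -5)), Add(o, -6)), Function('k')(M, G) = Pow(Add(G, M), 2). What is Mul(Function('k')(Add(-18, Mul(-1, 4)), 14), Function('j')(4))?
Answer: 832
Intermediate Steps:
Function('j')(o) = Add(7, Mul(-1, Add(-6, o), Add(-5, Mul(2, o)))) (Function('j')(o) = Add(7, Mul(-1, Mul(Add(o, Add(o, -5)), Add(o, -6)))) = Add(7, Mul(-1, Mul(Add(o, Add(-5, o)), Add(-6, o)))) = Add(7, Mul(-1, Mul(Add(-5, Mul(2, o)), Add(-6, o)))) = Add(7, Mul(-1, Mul(Add(-6, o), Add(-5, Mul(2, o))))) = Add(7, Mul(-1, Add(-6, o), Add(-5, Mul(2, o)))))
Mul(Function('k')(Add(-18, Mul(-1, 4)), 14), Function('j')(4)) = Mul(Pow(Add(14, Add(-18, Mul(-1, 4))), 2), Add(-23, Mul(-2, Pow(4, 2)), Mul(17, 4))) = Mul(Pow(Add(14, Add(-18, -4)), 2), Add(-23, Mul(-2, 16), 68)) = Mul(Pow(Add(14, -22), 2), Add(-23, -32, 68)) = Mul(Pow(-8, 2), 13) = Mul(64, 13) = 832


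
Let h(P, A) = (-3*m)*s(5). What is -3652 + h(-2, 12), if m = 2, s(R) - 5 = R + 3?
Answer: -3730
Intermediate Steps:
s(R) = 8 + R (s(R) = 5 + (R + 3) = 5 + (3 + R) = 8 + R)
h(P, A) = -78 (h(P, A) = (-3*2)*(8 + 5) = -6*13 = -78)
-3652 + h(-2, 12) = -3652 - 78 = -3730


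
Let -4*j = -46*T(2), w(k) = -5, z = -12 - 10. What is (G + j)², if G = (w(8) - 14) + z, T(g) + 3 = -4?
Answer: 59049/4 ≈ 14762.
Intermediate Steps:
T(g) = -7 (T(g) = -3 - 4 = -7)
z = -22
G = -41 (G = (-5 - 14) - 22 = -19 - 22 = -41)
j = -161/2 (j = -(-23)*1*(-7)/2 = -(-23)*(-7)/2 = -¼*322 = -161/2 ≈ -80.500)
(G + j)² = (-41 - 161/2)² = (-243/2)² = 59049/4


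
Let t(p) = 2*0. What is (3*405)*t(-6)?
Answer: 0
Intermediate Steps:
t(p) = 0
(3*405)*t(-6) = (3*405)*0 = 1215*0 = 0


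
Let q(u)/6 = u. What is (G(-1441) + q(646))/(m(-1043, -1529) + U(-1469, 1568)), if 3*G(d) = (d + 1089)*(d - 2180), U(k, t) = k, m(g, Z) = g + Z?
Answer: -428740/4041 ≈ -106.10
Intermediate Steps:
q(u) = 6*u
m(g, Z) = Z + g
G(d) = (-2180 + d)*(1089 + d)/3 (G(d) = ((d + 1089)*(d - 2180))/3 = ((1089 + d)*(-2180 + d))/3 = ((-2180 + d)*(1089 + d))/3 = (-2180 + d)*(1089 + d)/3)
(G(-1441) + q(646))/(m(-1043, -1529) + U(-1469, 1568)) = ((-791340 - 1091/3*(-1441) + (1/3)*(-1441)**2) + 6*646)/((-1529 - 1043) - 1469) = ((-791340 + 1572131/3 + (1/3)*2076481) + 3876)/(-2572 - 1469) = ((-791340 + 1572131/3 + 2076481/3) + 3876)/(-4041) = (424864 + 3876)*(-1/4041) = 428740*(-1/4041) = -428740/4041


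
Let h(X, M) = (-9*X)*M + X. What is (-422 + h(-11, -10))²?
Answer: 2024929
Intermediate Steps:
h(X, M) = X - 9*M*X (h(X, M) = -9*M*X + X = X - 9*M*X)
(-422 + h(-11, -10))² = (-422 - 11*(1 - 9*(-10)))² = (-422 - 11*(1 + 90))² = (-422 - 11*91)² = (-422 - 1001)² = (-1423)² = 2024929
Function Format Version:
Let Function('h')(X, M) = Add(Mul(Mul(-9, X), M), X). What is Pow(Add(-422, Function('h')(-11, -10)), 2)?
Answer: 2024929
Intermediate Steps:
Function('h')(X, M) = Add(X, Mul(-9, M, X)) (Function('h')(X, M) = Add(Mul(-9, M, X), X) = Add(X, Mul(-9, M, X)))
Pow(Add(-422, Function('h')(-11, -10)), 2) = Pow(Add(-422, Mul(-11, Add(1, Mul(-9, -10)))), 2) = Pow(Add(-422, Mul(-11, Add(1, 90))), 2) = Pow(Add(-422, Mul(-11, 91)), 2) = Pow(Add(-422, -1001), 2) = Pow(-1423, 2) = 2024929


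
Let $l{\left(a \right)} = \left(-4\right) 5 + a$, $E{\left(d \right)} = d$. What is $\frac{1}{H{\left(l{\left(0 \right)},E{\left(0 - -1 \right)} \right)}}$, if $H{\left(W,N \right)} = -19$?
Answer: $- \frac{1}{19} \approx -0.052632$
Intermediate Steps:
$l{\left(a \right)} = -20 + a$
$\frac{1}{H{\left(l{\left(0 \right)},E{\left(0 - -1 \right)} \right)}} = \frac{1}{-19} = - \frac{1}{19}$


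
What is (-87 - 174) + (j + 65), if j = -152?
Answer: -348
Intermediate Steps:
(-87 - 174) + (j + 65) = (-87 - 174) + (-152 + 65) = -261 - 87 = -348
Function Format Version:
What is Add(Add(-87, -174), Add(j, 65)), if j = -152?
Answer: -348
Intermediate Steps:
Add(Add(-87, -174), Add(j, 65)) = Add(Add(-87, -174), Add(-152, 65)) = Add(-261, -87) = -348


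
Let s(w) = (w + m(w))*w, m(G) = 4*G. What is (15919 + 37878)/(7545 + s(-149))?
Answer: 53797/118550 ≈ 0.45379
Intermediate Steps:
s(w) = 5*w² (s(w) = (w + 4*w)*w = (5*w)*w = 5*w²)
(15919 + 37878)/(7545 + s(-149)) = (15919 + 37878)/(7545 + 5*(-149)²) = 53797/(7545 + 5*22201) = 53797/(7545 + 111005) = 53797/118550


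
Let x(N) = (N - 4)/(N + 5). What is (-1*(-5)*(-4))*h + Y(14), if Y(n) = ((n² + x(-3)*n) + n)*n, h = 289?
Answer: -3526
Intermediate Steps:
x(N) = (-4 + N)/(5 + N)
Y(n) = n*(n² - 5*n/2) (Y(n) = ((n² + ((-4 - 3)/(5 - 3))*n) + n)*n = ((n² + (-7/2)*n) + n)*n = ((n² + ((½)*(-7))*n) + n)*n = ((n² - 7*n/2) + n)*n = (n² - 5*n/2)*n = n*(n² - 5*n/2))
(-1*(-5)*(-4))*h + Y(14) = (-1*(-5)*(-4))*289 + 14²*(-5/2 + 14) = (5*(-4))*289 + 196*(23/2) = -20*289 + 2254 = -5780 + 2254 = -3526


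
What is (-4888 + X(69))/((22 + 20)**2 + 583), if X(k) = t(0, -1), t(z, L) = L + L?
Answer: -4890/2347 ≈ -2.0835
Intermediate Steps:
t(z, L) = 2*L
X(k) = -2 (X(k) = 2*(-1) = -2)
(-4888 + X(69))/((22 + 20)**2 + 583) = (-4888 - 2)/((22 + 20)**2 + 583) = -4890/(42**2 + 583) = -4890/(1764 + 583) = -4890/2347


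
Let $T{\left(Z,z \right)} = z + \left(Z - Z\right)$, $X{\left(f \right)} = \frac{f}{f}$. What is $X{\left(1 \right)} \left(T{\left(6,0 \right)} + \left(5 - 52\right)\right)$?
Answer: $-47$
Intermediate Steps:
$X{\left(f \right)} = 1$
$T{\left(Z,z \right)} = z$ ($T{\left(Z,z \right)} = z + 0 = z$)
$X{\left(1 \right)} \left(T{\left(6,0 \right)} + \left(5 - 52\right)\right) = 1 \left(0 + \left(5 - 52\right)\right) = 1 \left(0 - 47\right) = 1 \left(-47\right) = -47$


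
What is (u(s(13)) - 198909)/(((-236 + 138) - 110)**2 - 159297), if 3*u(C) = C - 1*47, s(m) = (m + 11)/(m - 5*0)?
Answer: 7758038/4525287 ≈ 1.7144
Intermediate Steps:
s(m) = (11 + m)/m (s(m) = (11 + m)/(m + 0) = (11 + m)/m)
u(C) = -47/3 + C/3 (u(C) = (C - 1*47)/3 = (C - 47)/3 = (-47 + C)/3 = -47/3 + C/3)
(u(s(13)) - 198909)/(((-236 + 138) - 110)**2 - 159297) = ((-47/3 + ((11 + 13)/13)/3) - 198909)/(((-236 + 138) - 110)**2 - 159297) = ((-47/3 + ((1/13)*24)/3) - 198909)/((-98 - 110)**2 - 159297) = ((-47/3 + (1/3)*(24/13)) - 198909)/((-208)**2 - 159297) = ((-47/3 + 8/13) - 198909)/(43264 - 159297) = (-587/39 - 198909)/(-116033) = -7758038/39*(-1/116033) = 7758038/4525287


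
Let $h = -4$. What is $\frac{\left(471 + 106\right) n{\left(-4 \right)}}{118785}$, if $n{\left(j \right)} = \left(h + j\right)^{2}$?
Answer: $\frac{36928}{118785} \approx 0.31088$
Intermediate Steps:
$n{\left(j \right)} = \left(-4 + j\right)^{2}$
$\frac{\left(471 + 106\right) n{\left(-4 \right)}}{118785} = \frac{\left(471 + 106\right) \left(-4 - 4\right)^{2}}{118785} = 577 \left(-8\right)^{2} \cdot \frac{1}{118785} = 577 \cdot 64 \cdot \frac{1}{118785} = 36928 \cdot \frac{1}{118785} = \frac{36928}{118785}$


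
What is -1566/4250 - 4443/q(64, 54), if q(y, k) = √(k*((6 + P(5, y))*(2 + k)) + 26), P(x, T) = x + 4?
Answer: -783/2125 - 4443*√45386/45386 ≈ -21.224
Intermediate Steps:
P(x, T) = 4 + x
q(y, k) = √(26 + k*(30 + 15*k)) (q(y, k) = √(k*((6 + (4 + 5))*(2 + k)) + 26) = √(k*((6 + 9)*(2 + k)) + 26) = √(k*(15*(2 + k)) + 26) = √(k*(30 + 15*k) + 26) = √(26 + k*(30 + 15*k)))
-1566/4250 - 4443/q(64, 54) = -1566/4250 - 4443/√(26 + 15*54² + 30*54) = -1566*1/4250 - 4443/√(26 + 15*2916 + 1620) = -783/2125 - 4443/√(26 + 43740 + 1620) = -783/2125 - 4443*√45386/45386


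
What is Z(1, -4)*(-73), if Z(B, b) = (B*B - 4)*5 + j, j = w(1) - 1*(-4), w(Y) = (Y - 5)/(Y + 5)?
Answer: 2555/3 ≈ 851.67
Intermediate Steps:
w(Y) = (-5 + Y)/(5 + Y)
j = 10/3 (j = (-5 + 1)/(5 + 1) - 1*(-4) = -4/6 + 4 = (⅙)*(-4) + 4 = -⅔ + 4 = 10/3 ≈ 3.3333)
Z(B, b) = -50/3 + 5*B² (Z(B, b) = (B*B - 4)*5 + 10/3 = (B² - 4)*5 + 10/3 = (-4 + B²)*5 + 10/3 = (-20 + 5*B²) + 10/3 = -50/3 + 5*B²)
Z(1, -4)*(-73) = (-50/3 + 5*1²)*(-73) = (-50/3 + 5*1)*(-73) = (-50/3 + 5)*(-73) = -35/3*(-73) = 2555/3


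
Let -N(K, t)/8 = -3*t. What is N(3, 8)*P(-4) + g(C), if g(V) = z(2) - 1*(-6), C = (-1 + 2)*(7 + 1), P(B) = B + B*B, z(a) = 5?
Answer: 2315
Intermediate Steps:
P(B) = B + B²
N(K, t) = 24*t (N(K, t) = -(-24)*t = 24*t)
C = 8 (C = 1*8 = 8)
g(V) = 11 (g(V) = 5 - 1*(-6) = 5 + 6 = 11)
N(3, 8)*P(-4) + g(C) = (24*8)*(-4*(1 - 4)) + 11 = 192*(-4*(-3)) + 11 = 192*12 + 11 = 2304 + 11 = 2315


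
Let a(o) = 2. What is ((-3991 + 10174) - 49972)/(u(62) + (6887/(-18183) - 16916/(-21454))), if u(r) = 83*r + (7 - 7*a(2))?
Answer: -8541002456349/1002436936664 ≈ -8.5202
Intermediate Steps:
u(r) = -7 + 83*r (u(r) = 83*r + (7 - 7*2) = 83*r + (7 - 14) = 83*r - 7 = -7 + 83*r)
((-3991 + 10174) - 49972)/(u(62) + (6887/(-18183) - 16916/(-21454))) = ((-3991 + 10174) - 49972)/((-7 + 83*62) + (6887/(-18183) - 16916/(-21454))) = (6183 - 49972)/((-7 + 5146) + (6887*(-1/18183) - 16916*(-1/21454))) = -43789/(5139 + (-6887/18183 + 8458/10727)) = -43789/(5139 + 79914965/195049041) = -43789/1002436936664/195049041 = -43789*195049041/1002436936664 = -8541002456349/1002436936664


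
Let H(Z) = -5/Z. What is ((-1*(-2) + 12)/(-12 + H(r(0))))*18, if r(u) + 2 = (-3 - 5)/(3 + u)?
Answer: -392/17 ≈ -23.059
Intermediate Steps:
r(u) = -2 - 8/(3 + u) (r(u) = -2 + (-3 - 5)/(3 + u) = -2 - 8/(3 + u))
((-1*(-2) + 12)/(-12 + H(r(0))))*18 = ((-1*(-2) + 12)/(-12 - 5*(3 + 0)/(2*(-7 - 1*0))))*18 = ((2 + 12)/(-12 - 5*3/(2*(-7 + 0))))*18 = (14/(-12 - 5/(2*(⅓)*(-7))))*18 = (14/(-12 - 5/(-14/3)))*18 = (14/(-12 - 5*(-3/14)))*18 = (14/(-12 + 15/14))*18 = (14/(-153/14))*18 = (14*(-14/153))*18 = -196/153*18 = -392/17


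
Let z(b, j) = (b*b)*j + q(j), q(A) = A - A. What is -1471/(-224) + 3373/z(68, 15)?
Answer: 6424007/971040 ≈ 6.6156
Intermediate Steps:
q(A) = 0
z(b, j) = j*b² (z(b, j) = (b*b)*j + 0 = b²*j + 0 = j*b² + 0 = j*b²)
-1471/(-224) + 3373/z(68, 15) = -1471/(-224) + 3373/((15*68²)) = -1471*(-1/224) + 3373/((15*4624)) = 1471/224 + 3373/69360 = 6424007/971040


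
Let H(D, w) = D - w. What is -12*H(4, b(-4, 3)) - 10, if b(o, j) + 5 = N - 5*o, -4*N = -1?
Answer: 125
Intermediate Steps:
N = 1/4 (N = -1/4*(-1) = 1/4 ≈ 0.25000)
b(o, j) = -19/4 - 5*o (b(o, j) = -5 + (1/4 - 5*o) = -19/4 - 5*o)
-12*H(4, b(-4, 3)) - 10 = -12*(4 - (-19/4 - 5*(-4))) - 10 = -12*(4 - (-19/4 + 20)) - 10 = -12*(4 - 1*61/4) - 10 = -12*(4 - 61/4) - 10 = -12*(-45/4) - 10 = 135 - 10 = 125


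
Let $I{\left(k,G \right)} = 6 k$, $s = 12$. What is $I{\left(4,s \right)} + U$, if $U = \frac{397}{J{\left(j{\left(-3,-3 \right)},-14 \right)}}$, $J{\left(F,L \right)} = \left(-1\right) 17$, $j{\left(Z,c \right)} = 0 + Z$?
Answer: $\frac{11}{17} \approx 0.64706$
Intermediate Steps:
$j{\left(Z,c \right)} = Z$
$J{\left(F,L \right)} = -17$
$U = - \frac{397}{17}$ ($U = \frac{397}{-17} = 397 \left(- \frac{1}{17}\right) = - \frac{397}{17} \approx -23.353$)
$I{\left(4,s \right)} + U = 6 \cdot 4 - \frac{397}{17} = 24 - \frac{397}{17} = \frac{11}{17}$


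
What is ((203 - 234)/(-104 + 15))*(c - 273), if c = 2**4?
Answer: -7967/89 ≈ -89.517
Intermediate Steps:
c = 16
((203 - 234)/(-104 + 15))*(c - 273) = ((203 - 234)/(-104 + 15))*(16 - 273) = -31/(-89)*(-257) = -31*(-1/89)*(-257) = (31/89)*(-257) = -7967/89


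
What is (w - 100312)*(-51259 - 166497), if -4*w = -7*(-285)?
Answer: 21952145677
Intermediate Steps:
w = -1995/4 (w = -(-7)*(-285)/4 = -¼*1995 = -1995/4 ≈ -498.75)
(w - 100312)*(-51259 - 166497) = (-1995/4 - 100312)*(-51259 - 166497) = -403243/4*(-217756) = 21952145677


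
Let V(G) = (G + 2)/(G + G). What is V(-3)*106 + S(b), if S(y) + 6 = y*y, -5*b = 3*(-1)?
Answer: 902/75 ≈ 12.027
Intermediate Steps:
V(G) = (2 + G)/(2*G) (V(G) = (2 + G)/((2*G)) = (2 + G)*(1/(2*G)) = (2 + G)/(2*G))
b = 3/5 (b = -3*(-1)/5 = -1/5*(-3) = 3/5 ≈ 0.60000)
S(y) = -6 + y**2 (S(y) = -6 + y*y = -6 + y**2)
V(-3)*106 + S(b) = ((1/2)*(2 - 3)/(-3))*106 + (-6 + (3/5)**2) = ((1/2)*(-1/3)*(-1))*106 + (-6 + 9/25) = (1/6)*106 - 141/25 = 53/3 - 141/25 = 902/75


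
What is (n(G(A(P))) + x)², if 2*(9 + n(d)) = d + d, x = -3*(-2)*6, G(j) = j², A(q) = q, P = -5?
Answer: 2704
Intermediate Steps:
x = 36 (x = 6*6 = 36)
n(d) = -9 + d (n(d) = -9 + (d + d)/2 = -9 + (2*d)/2 = -9 + d)
(n(G(A(P))) + x)² = ((-9 + (-5)²) + 36)² = ((-9 + 25) + 36)² = (16 + 36)² = 52² = 2704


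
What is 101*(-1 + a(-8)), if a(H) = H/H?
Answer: 0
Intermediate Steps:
a(H) = 1
101*(-1 + a(-8)) = 101*(-1 + 1) = 101*0 = 0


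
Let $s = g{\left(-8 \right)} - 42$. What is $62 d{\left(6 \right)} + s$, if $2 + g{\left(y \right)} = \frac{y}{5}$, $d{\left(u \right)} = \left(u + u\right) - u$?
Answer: $\frac{1632}{5} \approx 326.4$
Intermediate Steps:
$d{\left(u \right)} = u$ ($d{\left(u \right)} = 2 u - u = u$)
$g{\left(y \right)} = -2 + \frac{y}{5}$
$s = - \frac{228}{5}$ ($s = \left(-2 + \frac{1}{5} \left(-8\right)\right) - 42 = \left(-2 - \frac{8}{5}\right) - 42 = - \frac{18}{5} - 42 = - \frac{228}{5} \approx -45.6$)
$62 d{\left(6 \right)} + s = 62 \cdot 6 - \frac{228}{5} = 372 - \frac{228}{5} = \frac{1632}{5}$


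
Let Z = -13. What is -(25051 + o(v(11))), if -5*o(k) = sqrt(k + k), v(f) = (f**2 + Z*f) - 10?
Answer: -25051 + 8*I/5 ≈ -25051.0 + 1.6*I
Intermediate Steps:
v(f) = -10 + f**2 - 13*f (v(f) = (f**2 - 13*f) - 10 = -10 + f**2 - 13*f)
o(k) = -sqrt(2)*sqrt(k)/5 (o(k) = -sqrt(k + k)/5 = -sqrt(2)*sqrt(k)/5)
-(25051 + o(v(11))) = -(25051 - sqrt(2)*sqrt(-10 + 11**2 - 13*11)/5) = -(25051 - sqrt(2)*sqrt(-10 + 121 - 143)/5) = -(25051 - sqrt(2)*sqrt(-32)/5) = -(25051 - sqrt(2)*4*I*sqrt(2)/5) = -(25051 - 8*I/5) = -25051 + 8*I/5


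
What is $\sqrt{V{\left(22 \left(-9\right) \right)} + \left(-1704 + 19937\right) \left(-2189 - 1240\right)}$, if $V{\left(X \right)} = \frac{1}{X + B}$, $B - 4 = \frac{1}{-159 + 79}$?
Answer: $\frac{i \sqrt{15061388635240717}}{15521} \approx 7907.0 i$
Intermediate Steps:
$B = \frac{319}{80}$ ($B = 4 + \frac{1}{-159 + 79} = 4 + \frac{1}{-80} = 4 - \frac{1}{80} = \frac{319}{80} \approx 3.9875$)
$V{\left(X \right)} = \frac{1}{\frac{319}{80} + X}$ ($V{\left(X \right)} = \frac{1}{X + \frac{319}{80}} = \frac{1}{\frac{319}{80} + X}$)
$\sqrt{V{\left(22 \left(-9\right) \right)} + \left(-1704 + 19937\right) \left(-2189 - 1240\right)} = \sqrt{\frac{80}{319 + 80 \cdot 22 \left(-9\right)} + \left(-1704 + 19937\right) \left(-2189 - 1240\right)} = \sqrt{\frac{80}{319 + 80 \left(-198\right)} + 18233 \left(-3429\right)} = \sqrt{\frac{80}{319 - 15840} - 62520957} = \sqrt{\frac{80}{-15521} - 62520957} = \sqrt{80 \left(- \frac{1}{15521}\right) - 62520957} = \sqrt{- \frac{80}{15521} - 62520957} = \sqrt{- \frac{970387773677}{15521}} = \frac{i \sqrt{15061388635240717}}{15521}$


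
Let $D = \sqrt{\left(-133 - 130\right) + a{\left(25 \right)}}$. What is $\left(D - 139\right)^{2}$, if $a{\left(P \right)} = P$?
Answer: $\left(139 - i \sqrt{238}\right)^{2} \approx 19083.0 - 4288.8 i$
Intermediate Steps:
$D = i \sqrt{238}$ ($D = \sqrt{\left(-133 - 130\right) + 25} = \sqrt{-263 + 25} = \sqrt{-238} = i \sqrt{238} \approx 15.427 i$)
$\left(D - 139\right)^{2} = \left(i \sqrt{238} - 139\right)^{2} = \left(-139 + i \sqrt{238}\right)^{2}$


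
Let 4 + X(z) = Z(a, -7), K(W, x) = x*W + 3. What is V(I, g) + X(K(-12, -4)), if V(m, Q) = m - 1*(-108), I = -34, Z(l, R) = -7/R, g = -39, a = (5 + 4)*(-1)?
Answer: 71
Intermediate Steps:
a = -9 (a = 9*(-1) = -9)
K(W, x) = 3 + W*x (K(W, x) = W*x + 3 = 3 + W*x)
X(z) = -3 (X(z) = -4 - 7/(-7) = -4 - 7*(-⅐) = -4 + 1 = -3)
V(m, Q) = 108 + m (V(m, Q) = m + 108 = 108 + m)
V(I, g) + X(K(-12, -4)) = (108 - 34) - 3 = 74 - 3 = 71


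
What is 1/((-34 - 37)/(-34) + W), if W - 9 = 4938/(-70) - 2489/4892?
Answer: -2910740/174537901 ≈ -0.016677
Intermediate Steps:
W = -10624483/171220 (W = 9 + (4938/(-70) - 2489/4892) = 9 + (4938*(-1/70) - 2489*1/4892) = 9 + (-2469/35 - 2489/4892) = 9 - 12165463/171220 = -10624483/171220 ≈ -62.052)
1/((-34 - 37)/(-34) + W) = 1/((-34 - 37)/(-34) - 10624483/171220) = 1/(-71*(-1/34) - 10624483/171220) = 1/(71/34 - 10624483/171220) = 1/(-174537901/2910740) = -2910740/174537901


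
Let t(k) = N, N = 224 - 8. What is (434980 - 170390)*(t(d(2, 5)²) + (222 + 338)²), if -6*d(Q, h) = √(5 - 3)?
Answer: 83032575440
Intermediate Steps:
d(Q, h) = -√2/6 (d(Q, h) = -√(5 - 3)/6 = -√2/6)
N = 216
t(k) = 216
(434980 - 170390)*(t(d(2, 5)²) + (222 + 338)²) = (434980 - 170390)*(216 + (222 + 338)²) = 264590*(216 + 560²) = 264590*(216 + 313600) = 264590*313816 = 83032575440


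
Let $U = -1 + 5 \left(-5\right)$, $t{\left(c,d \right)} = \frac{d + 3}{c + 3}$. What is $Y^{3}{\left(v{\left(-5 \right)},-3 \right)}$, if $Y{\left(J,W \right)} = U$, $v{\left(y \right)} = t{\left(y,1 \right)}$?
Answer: $-17576$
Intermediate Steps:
$t{\left(c,d \right)} = \frac{3 + d}{3 + c}$
$v{\left(y \right)} = \frac{4}{3 + y}$ ($v{\left(y \right)} = \frac{3 + 1}{3 + y} = \frac{1}{3 + y} 4 = \frac{4}{3 + y}$)
$U = -26$ ($U = -1 - 25 = -26$)
$Y{\left(J,W \right)} = -26$
$Y^{3}{\left(v{\left(-5 \right)},-3 \right)} = \left(-26\right)^{3} = -17576$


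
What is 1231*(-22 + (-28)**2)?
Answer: 938022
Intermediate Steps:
1231*(-22 + (-28)**2) = 1231*(-22 + 784) = 1231*762 = 938022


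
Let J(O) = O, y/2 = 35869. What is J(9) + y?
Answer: 71747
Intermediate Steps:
y = 71738 (y = 2*35869 = 71738)
J(9) + y = 9 + 71738 = 71747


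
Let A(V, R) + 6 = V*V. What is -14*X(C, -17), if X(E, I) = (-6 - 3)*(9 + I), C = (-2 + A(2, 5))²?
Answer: -1008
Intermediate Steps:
A(V, R) = -6 + V² (A(V, R) = -6 + V*V = -6 + V²)
C = 16 (C = (-2 + (-6 + 2²))² = (-2 + (-6 + 4))² = (-2 - 2)² = (-4)² = 16)
X(E, I) = -81 - 9*I (X(E, I) = -9*(9 + I) = -81 - 9*I)
-14*X(C, -17) = -14*(-81 - 9*(-17)) = -14*(-81 + 153) = -14*72 = -1008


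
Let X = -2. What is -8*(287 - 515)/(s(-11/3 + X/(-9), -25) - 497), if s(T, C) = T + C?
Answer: -16416/4729 ≈ -3.4713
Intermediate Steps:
s(T, C) = C + T
-8*(287 - 515)/(s(-11/3 + X/(-9), -25) - 497) = -8*(287 - 515)/((-25 + (-11/3 - 2/(-9))) - 497) = -(-1824)/((-25 + (-11*⅓ - 2*(-⅑))) - 497) = -(-1824)/((-25 + (-11/3 + 2/9)) - 497) = -(-1824)/((-25 - 31/9) - 497) = -(-1824)/(-256/9 - 497) = -(-1824)/(-4729/9) = -(-1824)*(-9)/4729 = -8*2052/4729 = -16416/4729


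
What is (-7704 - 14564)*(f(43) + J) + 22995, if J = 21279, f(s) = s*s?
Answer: -514991309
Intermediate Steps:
f(s) = s²
(-7704 - 14564)*(f(43) + J) + 22995 = (-7704 - 14564)*(43² + 21279) + 22995 = -22268*(1849 + 21279) + 22995 = -22268*23128 + 22995 = -515014304 + 22995 = -514991309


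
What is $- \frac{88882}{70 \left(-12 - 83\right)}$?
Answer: $\frac{2339}{175} \approx 13.366$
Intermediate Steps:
$- \frac{88882}{70 \left(-12 - 83\right)} = - \frac{88882}{70 \left(-95\right)} = - \frac{88882}{-6650} = \left(-88882\right) \left(- \frac{1}{6650}\right) = \frac{2339}{175}$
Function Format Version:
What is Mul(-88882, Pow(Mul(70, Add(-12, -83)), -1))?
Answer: Rational(2339, 175) ≈ 13.366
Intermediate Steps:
Mul(-88882, Pow(Mul(70, Add(-12, -83)), -1)) = Mul(-88882, Pow(Mul(70, -95), -1)) = Mul(-88882, Pow(-6650, -1)) = Mul(-88882, Rational(-1, 6650)) = Rational(2339, 175)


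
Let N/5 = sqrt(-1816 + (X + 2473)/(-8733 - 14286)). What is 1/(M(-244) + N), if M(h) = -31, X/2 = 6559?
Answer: -237863/355857878 - 5*I*sqrt(106956747645)/355857878 ≈ -0.00066842 - 0.0045951*I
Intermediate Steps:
X = 13118 (X = 2*6559 = 13118)
N = 5*I*sqrt(106956747645)/7673 (N = 5*sqrt(-1816 + (13118 + 2473)/(-8733 - 14286)) = 5*sqrt(-1816 + 15591/(-23019)) = 5*sqrt(-1816 + 15591*(-1/23019)) = 5*sqrt(-1816 - 5197/7673) = 5*sqrt(-13939365/7673) = 5*(I*sqrt(106956747645)/7673) = 5*I*sqrt(106956747645)/7673 ≈ 213.11*I)
1/(M(-244) + N) = 1/(-31 + 5*I*sqrt(106956747645)/7673)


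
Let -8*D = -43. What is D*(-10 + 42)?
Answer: 172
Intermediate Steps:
D = 43/8 (D = -⅛*(-43) = 43/8 ≈ 5.3750)
D*(-10 + 42) = 43*(-10 + 42)/8 = (43/8)*32 = 172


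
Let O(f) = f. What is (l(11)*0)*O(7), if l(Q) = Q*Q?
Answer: 0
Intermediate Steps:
l(Q) = Q²
(l(11)*0)*O(7) = (11²*0)*7 = (121*0)*7 = 0*7 = 0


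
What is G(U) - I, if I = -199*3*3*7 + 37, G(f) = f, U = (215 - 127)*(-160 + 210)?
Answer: 16900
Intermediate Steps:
U = 4400 (U = 88*50 = 4400)
I = -12500 (I = -1791*7 + 37 = -199*63 + 37 = -12537 + 37 = -12500)
G(U) - I = 4400 - 1*(-12500) = 4400 + 12500 = 16900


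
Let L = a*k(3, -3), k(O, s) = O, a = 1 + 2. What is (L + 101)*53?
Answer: 5830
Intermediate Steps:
a = 3
L = 9 (L = 3*3 = 9)
(L + 101)*53 = (9 + 101)*53 = 110*53 = 5830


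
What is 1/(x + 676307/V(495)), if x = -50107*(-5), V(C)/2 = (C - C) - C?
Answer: 990/247353343 ≈ 4.0024e-6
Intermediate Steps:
V(C) = -2*C (V(C) = 2*((C - C) - C) = 2*(0 - C) = 2*(-C) = -2*C)
x = 250535
1/(x + 676307/V(495)) = 1/(250535 + 676307/((-2*495))) = 1/(250535 + 676307/(-990)) = 1/(250535 + 676307*(-1/990)) = 1/(250535 - 676307/990) = 1/(247353343/990) = 990/247353343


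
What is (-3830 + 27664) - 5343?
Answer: 18491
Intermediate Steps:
(-3830 + 27664) - 5343 = 23834 - 5343 = 18491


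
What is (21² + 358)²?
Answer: 638401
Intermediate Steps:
(21² + 358)² = (441 + 358)² = 799² = 638401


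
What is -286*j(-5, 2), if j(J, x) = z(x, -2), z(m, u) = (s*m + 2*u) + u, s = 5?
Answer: -1144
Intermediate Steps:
z(m, u) = 3*u + 5*m (z(m, u) = (5*m + 2*u) + u = (2*u + 5*m) + u = 3*u + 5*m)
j(J, x) = -6 + 5*x (j(J, x) = 3*(-2) + 5*x = -6 + 5*x)
-286*j(-5, 2) = -286*(-6 + 5*2) = -286*(-6 + 10) = -286*4 = -1144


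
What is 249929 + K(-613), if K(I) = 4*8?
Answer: 249961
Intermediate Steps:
K(I) = 32
249929 + K(-613) = 249929 + 32 = 249961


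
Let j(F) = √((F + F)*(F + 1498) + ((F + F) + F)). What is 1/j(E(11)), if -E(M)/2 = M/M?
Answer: -I*√5990/5990 ≈ -0.012921*I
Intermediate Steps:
E(M) = -2 (E(M) = -2*M/M = -2*1 = -2)
j(F) = √(3*F + 2*F*(1498 + F)) (j(F) = √((2*F)*(1498 + F) + (2*F + F)) = √(2*F*(1498 + F) + 3*F) = √(3*F + 2*F*(1498 + F)))
1/j(E(11)) = 1/(√(-2*(2999 + 2*(-2)))) = 1/(√(-2*(2999 - 4))) = 1/(√(-2*2995)) = 1/(√(-5990)) = 1/(I*√5990) = -I*√5990/5990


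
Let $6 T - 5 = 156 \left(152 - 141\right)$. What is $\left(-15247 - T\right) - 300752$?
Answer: $- \frac{1897715}{6} \approx -3.1629 \cdot 10^{5}$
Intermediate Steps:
$T = \frac{1721}{6}$ ($T = \frac{5}{6} + \frac{156 \left(152 - 141\right)}{6} = \frac{5}{6} + \frac{156 \cdot 11}{6} = \frac{5}{6} + \frac{1}{6} \cdot 1716 = \frac{5}{6} + 286 = \frac{1721}{6} \approx 286.83$)
$\left(-15247 - T\right) - 300752 = \left(-15247 - \frac{1721}{6}\right) - 300752 = - \frac{93203}{6} - 300752 = - \frac{1897715}{6}$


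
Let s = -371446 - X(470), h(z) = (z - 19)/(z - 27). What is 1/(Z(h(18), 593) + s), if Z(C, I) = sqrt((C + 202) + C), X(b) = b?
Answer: -836811/311223399421 - 3*sqrt(455)/622446798842 ≈ -2.6889e-6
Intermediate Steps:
h(z) = (-19 + z)/(-27 + z)
Z(C, I) = sqrt(202 + 2*C) (Z(C, I) = sqrt((202 + C) + C) = sqrt(202 + 2*C))
s = -371916 (s = -371446 - 1*470 = -371446 - 470 = -371916)
1/(Z(h(18), 593) + s) = 1/(sqrt(202 + 2*((-19 + 18)/(-27 + 18))) - 371916) = 1/(sqrt(202 + 2*(-1/(-9))) - 371916) = 1/(sqrt(202 + 2*(-1/9*(-1))) - 371916) = 1/(sqrt(202 + 2*(1/9)) - 371916) = 1/(sqrt(202 + 2/9) - 371916) = 1/(sqrt(1820/9) - 371916) = 1/(2*sqrt(455)/3 - 371916) = 1/(-371916 + 2*sqrt(455)/3)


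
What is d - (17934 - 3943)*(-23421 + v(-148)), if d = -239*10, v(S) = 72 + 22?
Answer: 326365667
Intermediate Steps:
v(S) = 94
d = -2390
d - (17934 - 3943)*(-23421 + v(-148)) = -2390 - (17934 - 3943)*(-23421 + 94) = -2390 - 13991*(-23327) = -2390 - 1*(-326368057) = -2390 + 326368057 = 326365667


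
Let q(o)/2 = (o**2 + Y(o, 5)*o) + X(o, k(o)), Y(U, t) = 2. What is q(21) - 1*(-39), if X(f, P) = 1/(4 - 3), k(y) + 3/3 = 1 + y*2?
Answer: 1007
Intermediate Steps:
k(y) = 2*y (k(y) = -1 + (1 + y*2) = -1 + (1 + 2*y) = 2*y)
X(f, P) = 1 (X(f, P) = 1/1 = 1)
q(o) = 2 + 2*o**2 + 4*o (q(o) = 2*((o**2 + 2*o) + 1) = 2*(1 + o**2 + 2*o) = 2 + 2*o**2 + 4*o)
q(21) - 1*(-39) = (2 + 2*21**2 + 4*21) - 1*(-39) = (2 + 2*441 + 84) + 39 = (2 + 882 + 84) + 39 = 968 + 39 = 1007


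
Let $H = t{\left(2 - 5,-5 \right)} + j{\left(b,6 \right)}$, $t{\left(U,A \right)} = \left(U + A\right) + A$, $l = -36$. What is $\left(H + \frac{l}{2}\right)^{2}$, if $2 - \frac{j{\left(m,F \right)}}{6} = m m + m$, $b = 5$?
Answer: $39601$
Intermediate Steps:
$j{\left(m,F \right)} = 12 - 6 m - 6 m^{2}$ ($j{\left(m,F \right)} = 12 - 6 \left(m m + m\right) = 12 - 6 \left(m^{2} + m\right) = 12 - 6 \left(m + m^{2}\right) = 12 - \left(6 m + 6 m^{2}\right) = 12 - 6 m - 6 m^{2}$)
$t{\left(U,A \right)} = U + 2 A$ ($t{\left(U,A \right)} = \left(A + U\right) + A = U + 2 A$)
$H = -181$ ($H = \left(\left(2 - 5\right) + 2 \left(-5\right)\right) - \left(18 + 150\right) = \left(\left(2 - 5\right) - 10\right) - 168 = \left(-3 - 10\right) - 168 = -13 - 168 = -181$)
$\left(H + \frac{l}{2}\right)^{2} = \left(-181 - \frac{36}{2}\right)^{2} = \left(-181 - 18\right)^{2} = \left(-199\right)^{2} = 39601$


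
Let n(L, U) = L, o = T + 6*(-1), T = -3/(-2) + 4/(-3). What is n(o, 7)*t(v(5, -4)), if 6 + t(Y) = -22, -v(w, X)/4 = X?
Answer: 490/3 ≈ 163.33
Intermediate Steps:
T = 1/6 (T = -3*(-1/2) + 4*(-1/3) = 3/2 - 4/3 = 1/6 ≈ 0.16667)
o = -35/6 (o = 1/6 + 6*(-1) = 1/6 - 6 = -35/6 ≈ -5.8333)
v(w, X) = -4*X
t(Y) = -28 (t(Y) = -6 - 22 = -28)
n(o, 7)*t(v(5, -4)) = -35/6*(-28) = 490/3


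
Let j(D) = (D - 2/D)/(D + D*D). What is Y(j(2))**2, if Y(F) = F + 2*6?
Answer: 5329/36 ≈ 148.03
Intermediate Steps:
j(D) = (D - 2/D)/(D + D**2)
Y(F) = 12 + F (Y(F) = F + 12 = 12 + F)
Y(j(2))**2 = (12 + (-2 + 2**2)/(2**2*(1 + 2)))**2 = (12 + (1/4)*(-2 + 4)/3)**2 = (12 + (1/4)*(1/3)*2)**2 = (12 + 1/6)**2 = (73/6)**2 = 5329/36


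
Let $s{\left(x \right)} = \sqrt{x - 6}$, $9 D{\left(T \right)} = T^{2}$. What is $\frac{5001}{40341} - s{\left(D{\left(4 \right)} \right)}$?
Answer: $\frac{1667}{13447} - \frac{i \sqrt{38}}{3} \approx 0.12397 - 2.0548 i$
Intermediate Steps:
$D{\left(T \right)} = \frac{T^{2}}{9}$
$s{\left(x \right)} = \sqrt{-6 + x}$
$\frac{5001}{40341} - s{\left(D{\left(4 \right)} \right)} = \frac{5001}{40341} - \sqrt{-6 + \frac{4^{2}}{9}} = 5001 \cdot \frac{1}{40341} - \sqrt{-6 + \frac{1}{9} \cdot 16} = \frac{1667}{13447} - \sqrt{-6 + \frac{16}{9}} = \frac{1667}{13447} - \sqrt{- \frac{38}{9}} = \frac{1667}{13447} - \frac{i \sqrt{38}}{3}$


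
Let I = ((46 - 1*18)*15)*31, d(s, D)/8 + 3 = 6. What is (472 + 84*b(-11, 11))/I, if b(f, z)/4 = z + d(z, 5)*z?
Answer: 23218/3255 ≈ 7.1330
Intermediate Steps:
d(s, D) = 24 (d(s, D) = -24 + 8*6 = -24 + 48 = 24)
I = 13020 (I = ((46 - 18)*15)*31 = (28*15)*31 = 420*31 = 13020)
b(f, z) = 100*z (b(f, z) = 4*(z + 24*z) = 4*(25*z) = 100*z)
(472 + 84*b(-11, 11))/I = (472 + 84*(100*11))/13020 = (472 + 84*1100)*(1/13020) = (472 + 92400)*(1/13020) = 92872*(1/13020) = 23218/3255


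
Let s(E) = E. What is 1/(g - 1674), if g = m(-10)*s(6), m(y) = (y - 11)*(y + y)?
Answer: 1/846 ≈ 0.0011820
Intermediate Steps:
m(y) = 2*y*(-11 + y) (m(y) = (-11 + y)*(2*y) = 2*y*(-11 + y))
g = 2520 (g = (2*(-10)*(-11 - 10))*6 = (2*(-10)*(-21))*6 = 420*6 = 2520)
1/(g - 1674) = 1/(2520 - 1674) = 1/846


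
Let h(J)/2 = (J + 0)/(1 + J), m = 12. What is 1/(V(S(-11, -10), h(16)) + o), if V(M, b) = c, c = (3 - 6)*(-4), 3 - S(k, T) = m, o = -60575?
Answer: -1/60563 ≈ -1.6512e-5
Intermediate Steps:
S(k, T) = -9 (S(k, T) = 3 - 1*12 = 3 - 12 = -9)
h(J) = 2*J/(1 + J) (h(J) = 2*((J + 0)/(1 + J)) = 2*(J/(1 + J)) = 2*J/(1 + J))
c = 12 (c = -3*(-4) = 12)
V(M, b) = 12
1/(V(S(-11, -10), h(16)) + o) = 1/(12 - 60575) = 1/(-60563) = -1/60563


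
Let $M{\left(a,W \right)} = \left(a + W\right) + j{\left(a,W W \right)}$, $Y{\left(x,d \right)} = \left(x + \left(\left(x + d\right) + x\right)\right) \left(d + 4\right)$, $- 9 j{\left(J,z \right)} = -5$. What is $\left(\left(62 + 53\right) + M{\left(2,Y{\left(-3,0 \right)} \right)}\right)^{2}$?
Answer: $\frac{538756}{81} \approx 6651.3$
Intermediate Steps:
$j{\left(J,z \right)} = \frac{5}{9}$ ($j{\left(J,z \right)} = \left(- \frac{1}{9}\right) \left(-5\right) = \frac{5}{9}$)
$Y{\left(x,d \right)} = \left(4 + d\right) \left(d + 3 x\right)$ ($Y{\left(x,d \right)} = \left(x + \left(\left(d + x\right) + x\right)\right) \left(4 + d\right) = \left(x + \left(d + 2 x\right)\right) \left(4 + d\right) = \left(d + 3 x\right) \left(4 + d\right) = \left(4 + d\right) \left(d + 3 x\right)$)
$M{\left(a,W \right)} = \frac{5}{9} + W + a$ ($M{\left(a,W \right)} = \left(a + W\right) + \frac{5}{9} = \left(W + a\right) + \frac{5}{9} = \frac{5}{9} + W + a$)
$\left(\left(62 + 53\right) + M{\left(2,Y{\left(-3,0 \right)} \right)}\right)^{2} = \left(\left(62 + 53\right) + \left(\frac{5}{9} + \left(0^{2} + 4 \cdot 0 + 12 \left(-3\right) + 3 \cdot 0 \left(-3\right)\right) + 2\right)\right)^{2} = \left(115 + \left(\frac{5}{9} + \left(0 + 0 - 36 + 0\right) + 2\right)\right)^{2} = \left(115 + \left(\frac{5}{9} - 36 + 2\right)\right)^{2} = \left(115 - \frac{301}{9}\right)^{2} = \left(\frac{734}{9}\right)^{2} = \frac{538756}{81}$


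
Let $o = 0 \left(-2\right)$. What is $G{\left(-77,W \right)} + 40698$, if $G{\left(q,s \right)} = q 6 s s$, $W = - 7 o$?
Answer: $40698$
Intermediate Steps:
$o = 0$
$W = 0$ ($W = \left(-7\right) 0 = 0$)
$G{\left(q,s \right)} = 6 q s^{2}$
$G{\left(-77,W \right)} + 40698 = 6 \left(-77\right) 0^{2} + 40698 = 6 \left(-77\right) 0 + 40698 = 0 + 40698 = 40698$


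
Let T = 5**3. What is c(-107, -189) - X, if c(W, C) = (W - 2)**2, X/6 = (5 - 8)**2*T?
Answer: 5131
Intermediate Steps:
T = 125
X = 6750 (X = 6*((5 - 8)**2*125) = 6*((-3)**2*125) = 6*(9*125) = 6*1125 = 6750)
c(W, C) = (-2 + W)**2
c(-107, -189) - X = (-2 - 107)**2 - 1*6750 = (-109)**2 - 6750 = 11881 - 6750 = 5131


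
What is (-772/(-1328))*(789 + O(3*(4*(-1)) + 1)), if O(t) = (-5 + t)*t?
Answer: 186245/332 ≈ 560.98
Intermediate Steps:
O(t) = t*(-5 + t)
(-772/(-1328))*(789 + O(3*(4*(-1)) + 1)) = (-772/(-1328))*(789 + (3*(4*(-1)) + 1)*(-5 + (3*(4*(-1)) + 1))) = (-772*(-1/1328))*(789 + (3*(-4) + 1)*(-5 + (3*(-4) + 1))) = 193*(789 + (-12 + 1)*(-5 + (-12 + 1)))/332 = 193*(789 - 11*(-5 - 11))/332 = 193*(789 - 11*(-16))/332 = 193*(789 + 176)/332 = (193/332)*965 = 186245/332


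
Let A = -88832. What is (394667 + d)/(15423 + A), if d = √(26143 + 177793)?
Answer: -56381/10487 - 4*√12746/73409 ≈ -5.3824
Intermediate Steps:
d = 4*√12746 (d = √203936 = 4*√12746 ≈ 451.59)
(394667 + d)/(15423 + A) = (394667 + 4*√12746)/(15423 - 88832) = (394667 + 4*√12746)/(-73409) = (394667 + 4*√12746)*(-1/73409) = -56381/10487 - 4*√12746/73409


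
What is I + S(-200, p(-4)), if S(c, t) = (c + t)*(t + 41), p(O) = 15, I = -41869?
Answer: -52229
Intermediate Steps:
S(c, t) = (41 + t)*(c + t) (S(c, t) = (c + t)*(41 + t) = (41 + t)*(c + t))
I + S(-200, p(-4)) = -41869 + (15² + 41*(-200) + 41*15 - 200*15) = -41869 + (225 - 8200 + 615 - 3000) = -41869 - 10360 = -52229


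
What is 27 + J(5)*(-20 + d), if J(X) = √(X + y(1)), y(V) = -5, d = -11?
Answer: 27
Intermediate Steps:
J(X) = √(-5 + X) (J(X) = √(X - 5) = √(-5 + X))
27 + J(5)*(-20 + d) = 27 + √(-5 + 5)*(-20 - 11) = 27 + √0*(-31) = 27 + 0*(-31) = 27 + 0 = 27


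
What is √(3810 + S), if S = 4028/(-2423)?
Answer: √22358479646/2423 ≈ 61.712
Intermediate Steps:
S = -4028/2423 (S = 4028*(-1/2423) = -4028/2423 ≈ -1.6624)
√(3810 + S) = √(3810 - 4028/2423) = √(9227602/2423) = √22358479646/2423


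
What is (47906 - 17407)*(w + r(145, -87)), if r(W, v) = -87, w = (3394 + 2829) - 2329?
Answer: 116109693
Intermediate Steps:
w = 3894 (w = 6223 - 2329 = 3894)
(47906 - 17407)*(w + r(145, -87)) = (47906 - 17407)*(3894 - 87) = 30499*3807 = 116109693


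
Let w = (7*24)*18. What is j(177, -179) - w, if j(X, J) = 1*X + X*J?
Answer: -34530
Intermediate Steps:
j(X, J) = X + J*X
w = 3024 (w = 168*18 = 3024)
j(177, -179) - w = 177*(1 - 179) - 1*3024 = 177*(-178) - 3024 = -31506 - 3024 = -34530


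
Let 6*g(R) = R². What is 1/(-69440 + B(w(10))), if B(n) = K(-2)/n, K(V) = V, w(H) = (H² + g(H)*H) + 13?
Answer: -839/58260166 ≈ -1.4401e-5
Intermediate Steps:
g(R) = R²/6
w(H) = 13 + H² + H³/6 (w(H) = (H² + (H²/6)*H) + 13 = (H² + H³/6) + 13 = 13 + H² + H³/6)
B(n) = -2/n
1/(-69440 + B(w(10))) = 1/(-69440 - 2/(13 + 10² + (⅙)*10³)) = 1/(-69440 - 2/(13 + 100 + (⅙)*1000)) = 1/(-69440 - 2/(13 + 100 + 500/3)) = 1/(-69440 - 2/839/3) = 1/(-69440 - 2*3/839) = 1/(-69440 - 6/839) = 1/(-58260166/839) = -839/58260166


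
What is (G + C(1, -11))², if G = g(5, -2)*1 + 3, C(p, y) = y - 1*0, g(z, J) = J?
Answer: 100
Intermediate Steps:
C(p, y) = y (C(p, y) = y + 0 = y)
G = 1 (G = -2*1 + 3 = -2 + 3 = 1)
(G + C(1, -11))² = (1 - 11)² = (-10)² = 100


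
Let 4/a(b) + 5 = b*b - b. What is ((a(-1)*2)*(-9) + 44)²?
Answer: 4624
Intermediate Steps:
a(b) = 4/(-5 + b² - b) (a(b) = 4/(-5 + (b*b - b)) = 4/(-5 + (b² - b)) = 4/(-5 + b² - b))
((a(-1)*2)*(-9) + 44)² = (((4/(-5 + (-1)² - 1*(-1)))*2)*(-9) + 44)² = (((4/(-5 + 1 + 1))*2)*(-9) + 44)² = (((4/(-3))*2)*(-9) + 44)² = (((4*(-⅓))*2)*(-9) + 44)² = (-4/3*2*(-9) + 44)² = (-8/3*(-9) + 44)² = (24 + 44)² = 68² = 4624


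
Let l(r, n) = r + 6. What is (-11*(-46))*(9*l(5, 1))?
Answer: 50094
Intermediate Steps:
l(r, n) = 6 + r
(-11*(-46))*(9*l(5, 1)) = (-11*(-46))*(9*(6 + 5)) = 506*(9*11) = 506*99 = 50094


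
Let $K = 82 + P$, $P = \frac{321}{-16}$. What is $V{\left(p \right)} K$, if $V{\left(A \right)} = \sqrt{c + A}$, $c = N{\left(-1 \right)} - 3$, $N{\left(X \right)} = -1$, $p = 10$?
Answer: $\frac{991 \sqrt{6}}{16} \approx 151.72$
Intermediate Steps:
$P = - \frac{321}{16}$ ($P = 321 \left(- \frac{1}{16}\right) = - \frac{321}{16} \approx -20.063$)
$c = -4$ ($c = -1 - 3 = -4$)
$V{\left(A \right)} = \sqrt{-4 + A}$
$K = \frac{991}{16}$ ($K = 82 - \frac{321}{16} = \frac{991}{16} \approx 61.938$)
$V{\left(p \right)} K = \sqrt{-4 + 10} \cdot \frac{991}{16} = \sqrt{6} \cdot \frac{991}{16} = \frac{991 \sqrt{6}}{16}$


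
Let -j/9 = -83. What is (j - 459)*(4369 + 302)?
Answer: 1345248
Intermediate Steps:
j = 747 (j = -9*(-83) = 747)
(j - 459)*(4369 + 302) = (747 - 459)*(4369 + 302) = 288*4671 = 1345248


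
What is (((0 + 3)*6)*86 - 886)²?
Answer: 438244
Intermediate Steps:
(((0 + 3)*6)*86 - 886)² = ((3*6)*86 - 886)² = (18*86 - 886)² = (1548 - 886)² = 662² = 438244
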